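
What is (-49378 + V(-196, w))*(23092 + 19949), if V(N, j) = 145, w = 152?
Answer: -2119037553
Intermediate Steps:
(-49378 + V(-196, w))*(23092 + 19949) = (-49378 + 145)*(23092 + 19949) = -49233*43041 = -2119037553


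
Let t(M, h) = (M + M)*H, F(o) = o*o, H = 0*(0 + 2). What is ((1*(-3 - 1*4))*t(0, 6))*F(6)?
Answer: 0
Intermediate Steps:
H = 0 (H = 0*2 = 0)
F(o) = o²
t(M, h) = 0 (t(M, h) = (M + M)*0 = (2*M)*0 = 0)
((1*(-3 - 1*4))*t(0, 6))*F(6) = ((1*(-3 - 1*4))*0)*6² = ((1*(-3 - 4))*0)*36 = ((1*(-7))*0)*36 = -7*0*36 = 0*36 = 0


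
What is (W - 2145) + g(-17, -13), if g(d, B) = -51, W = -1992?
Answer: -4188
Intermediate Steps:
(W - 2145) + g(-17, -13) = (-1992 - 2145) - 51 = -4137 - 51 = -4188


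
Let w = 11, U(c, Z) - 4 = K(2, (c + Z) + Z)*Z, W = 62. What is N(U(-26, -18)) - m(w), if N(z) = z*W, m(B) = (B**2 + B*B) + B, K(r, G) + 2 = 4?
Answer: -2237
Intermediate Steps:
K(r, G) = 2 (K(r, G) = -2 + 4 = 2)
U(c, Z) = 4 + 2*Z
m(B) = B + 2*B**2 (m(B) = (B**2 + B**2) + B = 2*B**2 + B = B + 2*B**2)
N(z) = 62*z (N(z) = z*62 = 62*z)
N(U(-26, -18)) - m(w) = 62*(4 + 2*(-18)) - 11*(1 + 2*11) = 62*(4 - 36) - 11*(1 + 22) = 62*(-32) - 11*23 = -1984 - 1*253 = -1984 - 253 = -2237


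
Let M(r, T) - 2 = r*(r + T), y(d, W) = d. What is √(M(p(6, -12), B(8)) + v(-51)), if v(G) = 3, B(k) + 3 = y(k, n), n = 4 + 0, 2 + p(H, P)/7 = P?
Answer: √9119 ≈ 95.493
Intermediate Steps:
p(H, P) = -14 + 7*P
n = 4
B(k) = -3 + k
M(r, T) = 2 + r*(T + r) (M(r, T) = 2 + r*(r + T) = 2 + r*(T + r))
√(M(p(6, -12), B(8)) + v(-51)) = √((2 + (-14 + 7*(-12))² + (-3 + 8)*(-14 + 7*(-12))) + 3) = √((2 + (-14 - 84)² + 5*(-14 - 84)) + 3) = √((2 + (-98)² + 5*(-98)) + 3) = √((2 + 9604 - 490) + 3) = √(9116 + 3) = √9119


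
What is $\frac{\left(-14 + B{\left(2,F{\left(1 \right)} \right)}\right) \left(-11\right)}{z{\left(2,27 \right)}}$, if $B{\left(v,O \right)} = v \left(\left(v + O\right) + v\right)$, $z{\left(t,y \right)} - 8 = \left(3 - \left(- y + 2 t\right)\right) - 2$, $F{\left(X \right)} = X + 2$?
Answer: $0$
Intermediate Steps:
$F{\left(X \right)} = 2 + X$
$z{\left(t,y \right)} = 9 + y - 2 t$ ($z{\left(t,y \right)} = 8 - \left(-1 - y + 2 t\right) = 8 + \left(1 + y - 2 t\right) = 9 + y - 2 t$)
$B{\left(v,O \right)} = v \left(O + 2 v\right)$ ($B{\left(v,O \right)} = v \left(\left(O + v\right) + v\right) = v \left(O + 2 v\right)$)
$\frac{\left(-14 + B{\left(2,F{\left(1 \right)} \right)}\right) \left(-11\right)}{z{\left(2,27 \right)}} = \frac{\left(-14 + 2 \left(\left(2 + 1\right) + 2 \cdot 2\right)\right) \left(-11\right)}{9 + 27 - 4} = \frac{\left(-14 + 2 \left(3 + 4\right)\right) \left(-11\right)}{9 + 27 - 4} = \frac{\left(-14 + 2 \cdot 7\right) \left(-11\right)}{32} = \left(-14 + 14\right) \left(-11\right) \frac{1}{32} = 0 \left(-11\right) \frac{1}{32} = 0 \cdot \frac{1}{32} = 0$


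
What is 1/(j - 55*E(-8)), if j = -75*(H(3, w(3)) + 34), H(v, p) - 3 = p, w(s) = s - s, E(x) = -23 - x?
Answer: -1/1950 ≈ -0.00051282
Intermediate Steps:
w(s) = 0
H(v, p) = 3 + p
j = -2775 (j = -75*((3 + 0) + 34) = -75*(3 + 34) = -75*37 = -2775)
1/(j - 55*E(-8)) = 1/(-2775 - 55*(-23 - 1*(-8))) = 1/(-2775 - 55*(-23 + 8)) = 1/(-2775 - 55*(-15)) = 1/(-2775 + 825) = 1/(-1950) = -1/1950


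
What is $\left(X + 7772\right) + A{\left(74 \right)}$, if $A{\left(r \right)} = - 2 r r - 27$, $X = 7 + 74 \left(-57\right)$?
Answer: $-7418$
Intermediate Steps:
$X = -4211$ ($X = 7 - 4218 = -4211$)
$A{\left(r \right)} = -27 - 2 r^{2}$ ($A{\left(r \right)} = - 2 r^{2} - 27 = -27 - 2 r^{2}$)
$\left(X + 7772\right) + A{\left(74 \right)} = \left(-4211 + 7772\right) - \left(27 + 2 \cdot 74^{2}\right) = 3561 - 10979 = -7418$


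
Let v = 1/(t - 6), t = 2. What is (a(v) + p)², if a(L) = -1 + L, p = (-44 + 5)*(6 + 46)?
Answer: 65885689/16 ≈ 4.1179e+6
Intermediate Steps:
v = -¼ (v = 1/(2 - 6) = 1/(-4) = -¼ ≈ -0.25000)
p = -2028 (p = -39*52 = -2028)
(a(v) + p)² = ((-1 - ¼) - 2028)² = (-5/4 - 2028)² = (-8117/4)² = 65885689/16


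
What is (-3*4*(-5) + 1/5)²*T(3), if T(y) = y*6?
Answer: 1630818/25 ≈ 65233.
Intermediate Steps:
T(y) = 6*y
(-3*4*(-5) + 1/5)²*T(3) = (-3*4*(-5) + 1/5)²*(6*3) = (-12*(-5) + ⅕)²*18 = (60 + ⅕)²*18 = (301/5)²*18 = (90601/25)*18 = 1630818/25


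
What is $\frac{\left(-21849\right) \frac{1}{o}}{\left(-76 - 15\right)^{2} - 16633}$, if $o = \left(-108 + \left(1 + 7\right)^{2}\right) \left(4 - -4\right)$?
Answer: $- \frac{7283}{979968} \approx -0.0074319$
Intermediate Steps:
$o = -352$ ($o = \left(-108 + 8^{2}\right) \left(4 + 4\right) = \left(-108 + 64\right) 8 = \left(-44\right) 8 = -352$)
$\frac{\left(-21849\right) \frac{1}{o}}{\left(-76 - 15\right)^{2} - 16633} = \frac{\left(-21849\right) \frac{1}{-352}}{\left(-76 - 15\right)^{2} - 16633} = \frac{\left(-21849\right) \left(- \frac{1}{352}\right)}{\left(-91\right)^{2} - 16633} = \frac{21849}{352 \left(8281 - 16633\right)} = \frac{21849}{352 \left(-8352\right)} = \frac{21849}{352} \left(- \frac{1}{8352}\right) = - \frac{7283}{979968}$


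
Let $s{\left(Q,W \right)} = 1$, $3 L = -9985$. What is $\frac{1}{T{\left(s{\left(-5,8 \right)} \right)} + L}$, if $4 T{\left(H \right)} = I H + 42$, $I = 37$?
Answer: $- \frac{12}{39703} \approx -0.00030224$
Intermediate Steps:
$L = - \frac{9985}{3}$ ($L = \frac{1}{3} \left(-9985\right) = - \frac{9985}{3} \approx -3328.3$)
$T{\left(H \right)} = \frac{21}{2} + \frac{37 H}{4}$ ($T{\left(H \right)} = \frac{37 H + 42}{4} = \frac{42 + 37 H}{4} = \frac{21}{2} + \frac{37 H}{4}$)
$\frac{1}{T{\left(s{\left(-5,8 \right)} \right)} + L} = \frac{1}{\left(\frac{21}{2} + \frac{37}{4} \cdot 1\right) - \frac{9985}{3}} = \frac{1}{\left(\frac{21}{2} + \frac{37}{4}\right) - \frac{9985}{3}} = \frac{1}{\frac{79}{4} - \frac{9985}{3}} = \frac{1}{- \frac{39703}{12}} = - \frac{12}{39703}$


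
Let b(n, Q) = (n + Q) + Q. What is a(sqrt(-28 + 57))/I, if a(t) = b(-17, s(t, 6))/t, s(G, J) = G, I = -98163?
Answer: -2/98163 + 17*sqrt(29)/2846727 ≈ 1.1785e-5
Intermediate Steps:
b(n, Q) = n + 2*Q (b(n, Q) = (Q + n) + Q = n + 2*Q)
a(t) = (-17 + 2*t)/t
a(sqrt(-28 + 57))/I = (2 - 17/sqrt(-28 + 57))/(-98163) = (2 - 17*sqrt(29)/29)*(-1/98163) = -2/98163 + 17*sqrt(29)/2846727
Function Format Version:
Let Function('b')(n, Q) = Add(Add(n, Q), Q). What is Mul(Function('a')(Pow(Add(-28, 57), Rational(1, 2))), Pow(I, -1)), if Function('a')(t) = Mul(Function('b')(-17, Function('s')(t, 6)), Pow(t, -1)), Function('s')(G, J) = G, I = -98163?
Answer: Add(Rational(-2, 98163), Mul(Rational(17, 2846727), Pow(29, Rational(1, 2)))) ≈ 1.1785e-5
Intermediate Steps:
Function('b')(n, Q) = Add(n, Mul(2, Q)) (Function('b')(n, Q) = Add(Add(Q, n), Q) = Add(n, Mul(2, Q)))
Function('a')(t) = Mul(Pow(t, -1), Add(-17, Mul(2, t))) (Function('a')(t) = Mul(Add(-17, Mul(2, t)), Pow(t, -1)) = Mul(Pow(t, -1), Add(-17, Mul(2, t))))
Mul(Function('a')(Pow(Add(-28, 57), Rational(1, 2))), Pow(I, -1)) = Mul(Add(2, Mul(-17, Pow(Pow(Add(-28, 57), Rational(1, 2)), -1))), Pow(-98163, -1)) = Mul(Add(2, Mul(-17, Pow(Pow(29, Rational(1, 2)), -1))), Rational(-1, 98163)) = Mul(Add(2, Mul(-17, Mul(Rational(1, 29), Pow(29, Rational(1, 2))))), Rational(-1, 98163)) = Mul(Add(2, Mul(Rational(-17, 29), Pow(29, Rational(1, 2)))), Rational(-1, 98163)) = Add(Rational(-2, 98163), Mul(Rational(17, 2846727), Pow(29, Rational(1, 2))))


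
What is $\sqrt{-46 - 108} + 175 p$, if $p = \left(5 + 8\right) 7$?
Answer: $15925 + i \sqrt{154} \approx 15925.0 + 12.41 i$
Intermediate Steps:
$p = 91$ ($p = 13 \cdot 7 = 91$)
$\sqrt{-46 - 108} + 175 p = \sqrt{-46 - 108} + 175 \cdot 91 = \sqrt{-154} + 15925 = i \sqrt{154} + 15925 = 15925 + i \sqrt{154}$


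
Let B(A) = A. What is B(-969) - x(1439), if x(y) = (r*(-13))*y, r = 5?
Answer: 92566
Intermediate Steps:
x(y) = -65*y (x(y) = (5*(-13))*y = -65*y)
B(-969) - x(1439) = -969 - (-65)*1439 = -969 - 1*(-93535) = -969 + 93535 = 92566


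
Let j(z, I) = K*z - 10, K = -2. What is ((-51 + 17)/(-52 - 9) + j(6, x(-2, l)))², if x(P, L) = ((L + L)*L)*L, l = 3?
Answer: 1710864/3721 ≈ 459.79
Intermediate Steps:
x(P, L) = 2*L³ (x(P, L) = ((2*L)*L)*L = (2*L²)*L = 2*L³)
j(z, I) = -10 - 2*z (j(z, I) = -2*z - 10 = -10 - 2*z)
((-51 + 17)/(-52 - 9) + j(6, x(-2, l)))² = ((-51 + 17)/(-52 - 9) + (-10 - 2*6))² = (-34/(-61) + (-10 - 12))² = (-34*(-1/61) - 22)² = (34/61 - 22)² = (-1308/61)² = 1710864/3721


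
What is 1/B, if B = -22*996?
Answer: -1/21912 ≈ -4.5637e-5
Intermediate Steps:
B = -21912
1/B = 1/(-21912) = -1/21912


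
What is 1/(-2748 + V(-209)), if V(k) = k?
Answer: -1/2957 ≈ -0.00033818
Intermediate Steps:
1/(-2748 + V(-209)) = 1/(-2748 - 209) = 1/(-2957) = -1/2957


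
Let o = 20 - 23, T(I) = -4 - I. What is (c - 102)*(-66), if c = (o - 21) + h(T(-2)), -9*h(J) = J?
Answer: 24904/3 ≈ 8301.3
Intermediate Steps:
h(J) = -J/9
o = -3
c = -214/9 (c = (-3 - 21) - (-4 - 1*(-2))/9 = -24 - (-4 + 2)/9 = -24 - ⅑*(-2) = -24 + 2/9 = -214/9 ≈ -23.778)
(c - 102)*(-66) = (-214/9 - 102)*(-66) = -1132/9*(-66) = 24904/3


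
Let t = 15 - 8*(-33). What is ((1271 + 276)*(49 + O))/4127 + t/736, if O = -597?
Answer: -622796983/3037472 ≈ -205.04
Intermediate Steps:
t = 279 (t = 15 + 264 = 279)
((1271 + 276)*(49 + O))/4127 + t/736 = ((1271 + 276)*(49 - 597))/4127 + 279/736 = (1547*(-548))*(1/4127) + 279*(1/736) = -847756*1/4127 + 279/736 = -847756/4127 + 279/736 = -622796983/3037472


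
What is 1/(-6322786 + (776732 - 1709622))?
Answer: -1/7255676 ≈ -1.3782e-7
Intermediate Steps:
1/(-6322786 + (776732 - 1709622)) = 1/(-6322786 - 932890) = 1/(-7255676) = -1/7255676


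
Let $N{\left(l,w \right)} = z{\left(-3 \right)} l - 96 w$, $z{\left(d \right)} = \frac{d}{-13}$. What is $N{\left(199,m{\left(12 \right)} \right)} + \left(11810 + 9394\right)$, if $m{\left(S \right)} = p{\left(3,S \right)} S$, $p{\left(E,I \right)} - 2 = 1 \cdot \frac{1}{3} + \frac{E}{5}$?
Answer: $\frac{1161597}{65} \approx 17871.0$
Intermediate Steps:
$p{\left(E,I \right)} = \frac{7}{3} + \frac{E}{5}$ ($p{\left(E,I \right)} = 2 + \left(1 \cdot \frac{1}{3} + \frac{E}{5}\right) = 2 + \left(1 \cdot \frac{1}{3} + E \frac{1}{5}\right) = 2 + \left(\frac{1}{3} + \frac{E}{5}\right) = \frac{7}{3} + \frac{E}{5}$)
$z{\left(d \right)} = - \frac{d}{13}$ ($z{\left(d \right)} = d \left(- \frac{1}{13}\right) = - \frac{d}{13}$)
$m{\left(S \right)} = \frac{44 S}{15}$ ($m{\left(S \right)} = \left(\frac{7}{3} + \frac{1}{5} \cdot 3\right) S = \left(\frac{7}{3} + \frac{3}{5}\right) S = \frac{44 S}{15}$)
$N{\left(l,w \right)} = - 96 w + \frac{3 l}{13}$ ($N{\left(l,w \right)} = \left(- \frac{1}{13}\right) \left(-3\right) l - 96 w = \frac{3 l}{13} - 96 w = - 96 w + \frac{3 l}{13}$)
$N{\left(199,m{\left(12 \right)} \right)} + \left(11810 + 9394\right) = \left(- 96 \cdot \frac{44}{15} \cdot 12 + \frac{3}{13} \cdot 199\right) + \left(11810 + 9394\right) = \left(\left(-96\right) \frac{176}{5} + \frac{597}{13}\right) + 21204 = \left(- \frac{16896}{5} + \frac{597}{13}\right) + 21204 = - \frac{216663}{65} + 21204 = \frac{1161597}{65}$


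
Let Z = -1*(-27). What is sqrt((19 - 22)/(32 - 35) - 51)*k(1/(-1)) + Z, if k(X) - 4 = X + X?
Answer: 27 + 10*I*sqrt(2) ≈ 27.0 + 14.142*I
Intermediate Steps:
k(X) = 4 + 2*X (k(X) = 4 + (X + X) = 4 + 2*X)
Z = 27
sqrt((19 - 22)/(32 - 35) - 51)*k(1/(-1)) + Z = sqrt((19 - 22)/(32 - 35) - 51)*(4 + 2/(-1)) + 27 = sqrt(-3/(-3) - 51)*(4 + 2*(-1)) + 27 = sqrt(-3*(-1/3) - 51)*(4 - 2) + 27 = sqrt(1 - 51)*2 + 27 = sqrt(-50)*2 + 27 = (5*I*sqrt(2))*2 + 27 = 10*I*sqrt(2) + 27 = 27 + 10*I*sqrt(2)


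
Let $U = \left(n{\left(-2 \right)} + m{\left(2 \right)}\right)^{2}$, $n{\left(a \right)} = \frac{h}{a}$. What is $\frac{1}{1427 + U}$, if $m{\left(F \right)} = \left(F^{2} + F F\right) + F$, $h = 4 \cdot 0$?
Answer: $\frac{1}{1527} \approx 0.00065488$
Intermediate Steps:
$h = 0$
$n{\left(a \right)} = 0$ ($n{\left(a \right)} = \frac{0}{a} = 0$)
$m{\left(F \right)} = F + 2 F^{2}$ ($m{\left(F \right)} = \left(F^{2} + F^{2}\right) + F = 2 F^{2} + F = F + 2 F^{2}$)
$U = 100$ ($U = \left(0 + 2 \left(1 + 2 \cdot 2\right)\right)^{2} = \left(0 + 2 \left(1 + 4\right)\right)^{2} = \left(0 + 2 \cdot 5\right)^{2} = \left(0 + 10\right)^{2} = 10^{2} = 100$)
$\frac{1}{1427 + U} = \frac{1}{1427 + 100} = \frac{1}{1527}$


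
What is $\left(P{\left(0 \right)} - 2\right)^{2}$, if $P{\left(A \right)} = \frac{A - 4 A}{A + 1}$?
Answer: $4$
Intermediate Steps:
$P{\left(A \right)} = - \frac{3 A}{1 + A}$ ($P{\left(A \right)} = \frac{\left(-3\right) A}{1 + A} = - \frac{3 A}{1 + A}$)
$\left(P{\left(0 \right)} - 2\right)^{2} = \left(\left(-3\right) 0 \frac{1}{1 + 0} - 2\right)^{2} = \left(\left(-3\right) 0 \cdot 1^{-1} - 2\right)^{2} = \left(\left(-3\right) 0 \cdot 1 - 2\right)^{2} = \left(0 - 2\right)^{2} = \left(-2\right)^{2} = 4$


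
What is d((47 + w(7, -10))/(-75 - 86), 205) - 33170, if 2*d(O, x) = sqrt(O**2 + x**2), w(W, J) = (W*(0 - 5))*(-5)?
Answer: -33170 + sqrt(1089379309)/322 ≈ -33068.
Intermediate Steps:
w(W, J) = 25*W (w(W, J) = (W*(-5))*(-5) = -5*W*(-5) = 25*W)
d(O, x) = sqrt(O**2 + x**2)/2
d((47 + w(7, -10))/(-75 - 86), 205) - 33170 = sqrt(((47 + 25*7)/(-75 - 86))**2 + 205**2)/2 - 33170 = sqrt(((47 + 175)/(-161))**2 + 42025)/2 - 33170 = sqrt((222*(-1/161))**2 + 42025)/2 - 33170 = sqrt((-222/161)**2 + 42025)/2 - 33170 = sqrt(49284/25921 + 42025)/2 - 33170 = sqrt(1089379309/25921)/2 - 33170 = (sqrt(1089379309)/161)/2 - 33170 = sqrt(1089379309)/322 - 33170 = -33170 + sqrt(1089379309)/322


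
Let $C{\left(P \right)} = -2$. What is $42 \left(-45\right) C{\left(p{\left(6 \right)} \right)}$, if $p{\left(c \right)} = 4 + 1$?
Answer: $3780$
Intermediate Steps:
$p{\left(c \right)} = 5$
$42 \left(-45\right) C{\left(p{\left(6 \right)} \right)} = 42 \left(-45\right) \left(-2\right) = \left(-1890\right) \left(-2\right) = 3780$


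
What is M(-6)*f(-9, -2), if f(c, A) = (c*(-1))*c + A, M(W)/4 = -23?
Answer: 7636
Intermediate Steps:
M(W) = -92 (M(W) = 4*(-23) = -92)
f(c, A) = A - c² (f(c, A) = (-c)*c + A = -c² + A = A - c²)
M(-6)*f(-9, -2) = -92*(-2 - 1*(-9)²) = -92*(-2 - 1*81) = -92*(-2 - 81) = -92*(-83) = 7636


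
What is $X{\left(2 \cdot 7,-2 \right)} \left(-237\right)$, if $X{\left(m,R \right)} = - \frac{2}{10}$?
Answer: $\frac{237}{5} \approx 47.4$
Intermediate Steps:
$X{\left(m,R \right)} = - \frac{1}{5}$ ($X{\left(m,R \right)} = \left(-2\right) \frac{1}{10} = - \frac{1}{5}$)
$X{\left(2 \cdot 7,-2 \right)} \left(-237\right) = \left(- \frac{1}{5}\right) \left(-237\right) = \frac{237}{5}$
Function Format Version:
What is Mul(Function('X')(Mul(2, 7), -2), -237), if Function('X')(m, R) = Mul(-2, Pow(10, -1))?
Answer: Rational(237, 5) ≈ 47.400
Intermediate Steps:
Function('X')(m, R) = Rational(-1, 5) (Function('X')(m, R) = Mul(-2, Rational(1, 10)) = Rational(-1, 5))
Mul(Function('X')(Mul(2, 7), -2), -237) = Mul(Rational(-1, 5), -237) = Rational(237, 5)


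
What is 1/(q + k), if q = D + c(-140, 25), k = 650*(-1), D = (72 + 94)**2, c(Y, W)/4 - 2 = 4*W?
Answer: 1/27314 ≈ 3.6611e-5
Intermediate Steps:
c(Y, W) = 8 + 16*W (c(Y, W) = 8 + 4*(4*W) = 8 + 16*W)
D = 27556 (D = 166**2 = 27556)
k = -650
q = 27964 (q = 27556 + (8 + 16*25) = 27556 + (8 + 400) = 27556 + 408 = 27964)
1/(q + k) = 1/(27964 - 650) = 1/27314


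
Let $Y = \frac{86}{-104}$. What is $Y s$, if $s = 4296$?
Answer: $- \frac{46182}{13} \approx -3552.5$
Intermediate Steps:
$Y = - \frac{43}{52}$ ($Y = 86 \left(- \frac{1}{104}\right) = - \frac{43}{52} \approx -0.82692$)
$Y s = \left(- \frac{43}{52}\right) 4296 = - \frac{46182}{13}$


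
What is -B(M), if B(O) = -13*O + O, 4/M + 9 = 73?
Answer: 3/4 ≈ 0.75000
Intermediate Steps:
M = 1/16 (M = 4/(-9 + 73) = 4/64 = 4*(1/64) = 1/16 ≈ 0.062500)
B(O) = -12*O
-B(M) = -(-12)/16 = -1*(-3/4) = 3/4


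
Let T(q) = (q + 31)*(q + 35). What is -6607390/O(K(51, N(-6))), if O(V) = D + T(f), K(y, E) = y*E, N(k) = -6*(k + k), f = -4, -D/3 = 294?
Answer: 1321478/9 ≈ 1.4683e+5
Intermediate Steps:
D = -882 (D = -3*294 = -882)
N(k) = -12*k
T(q) = (31 + q)*(35 + q)
K(y, E) = E*y
O(V) = -45 (O(V) = -882 + (1085 + (-4)² + 66*(-4)) = -882 + (1085 + 16 - 264) = -882 + 837 = -45)
-6607390/O(K(51, N(-6))) = -6607390/(-45) = -6607390*(-1/45) = 1321478/9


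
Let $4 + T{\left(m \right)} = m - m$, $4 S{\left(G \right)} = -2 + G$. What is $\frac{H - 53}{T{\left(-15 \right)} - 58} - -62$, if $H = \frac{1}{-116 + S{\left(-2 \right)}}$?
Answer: $\frac{227975}{3627} \approx 62.855$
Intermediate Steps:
$S{\left(G \right)} = - \frac{1}{2} + \frac{G}{4}$ ($S{\left(G \right)} = \frac{-2 + G}{4} = - \frac{1}{2} + \frac{G}{4}$)
$T{\left(m \right)} = -4$ ($T{\left(m \right)} = -4 + \left(m - m\right) = -4 + 0 = -4$)
$H = - \frac{1}{117}$ ($H = \frac{1}{-116 + \left(- \frac{1}{2} + \frac{1}{4} \left(-2\right)\right)} = \frac{1}{-116 - 1} = \frac{1}{-117} = - \frac{1}{117} \approx -0.008547$)
$\frac{H - 53}{T{\left(-15 \right)} - 58} - -62 = \frac{- \frac{1}{117} - 53}{-4 - 58} - -62 = - \frac{6202}{117 \left(-62\right)} + 62 = \left(- \frac{6202}{117}\right) \left(- \frac{1}{62}\right) + 62 = \frac{3101}{3627} + 62 = \frac{227975}{3627}$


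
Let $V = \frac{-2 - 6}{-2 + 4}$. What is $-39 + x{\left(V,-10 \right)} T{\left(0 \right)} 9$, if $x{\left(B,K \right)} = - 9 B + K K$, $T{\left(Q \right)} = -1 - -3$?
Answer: $2409$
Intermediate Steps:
$T{\left(Q \right)} = 2$ ($T{\left(Q \right)} = -1 + 3 = 2$)
$V = -4$ ($V = - \frac{8}{2} = \left(-8\right) \frac{1}{2} = -4$)
$x{\left(B,K \right)} = K^{2} - 9 B$ ($x{\left(B,K \right)} = - 9 B + K^{2} = K^{2} - 9 B$)
$-39 + x{\left(V,-10 \right)} T{\left(0 \right)} 9 = -39 + \left(\left(-10\right)^{2} - -36\right) 2 \cdot 9 = -39 + \left(100 + 36\right) 18 = -39 + 136 \cdot 18 = -39 + 2448 = 2409$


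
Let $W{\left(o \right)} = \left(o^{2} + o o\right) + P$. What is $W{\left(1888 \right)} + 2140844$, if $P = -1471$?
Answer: $9268461$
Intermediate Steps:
$W{\left(o \right)} = -1471 + 2 o^{2}$ ($W{\left(o \right)} = \left(o^{2} + o o\right) - 1471 = \left(o^{2} + o^{2}\right) - 1471 = 2 o^{2} - 1471 = -1471 + 2 o^{2}$)
$W{\left(1888 \right)} + 2140844 = \left(-1471 + 2 \cdot 1888^{2}\right) + 2140844 = \left(-1471 + 2 \cdot 3564544\right) + 2140844 = \left(-1471 + 7129088\right) + 2140844 = 7127617 + 2140844 = 9268461$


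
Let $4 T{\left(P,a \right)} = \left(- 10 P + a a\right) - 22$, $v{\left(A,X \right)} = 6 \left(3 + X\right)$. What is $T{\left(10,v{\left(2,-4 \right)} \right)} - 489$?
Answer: $- \frac{1021}{2} \approx -510.5$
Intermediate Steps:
$v{\left(A,X \right)} = 18 + 6 X$
$T{\left(P,a \right)} = - \frac{11}{2} - \frac{5 P}{2} + \frac{a^{2}}{4}$ ($T{\left(P,a \right)} = \frac{\left(- 10 P + a a\right) - 22}{4} = \frac{\left(- 10 P + a^{2}\right) - 22}{4} = \frac{\left(a^{2} - 10 P\right) - 22}{4} = \frac{-22 + a^{2} - 10 P}{4} = - \frac{11}{2} - \frac{5 P}{2} + \frac{a^{2}}{4}$)
$T{\left(10,v{\left(2,-4 \right)} \right)} - 489 = \left(- \frac{11}{2} - 25 + \frac{\left(18 + 6 \left(-4\right)\right)^{2}}{4}\right) - 489 = \left(- \frac{11}{2} - 25 + \frac{\left(18 - 24\right)^{2}}{4}\right) - 489 = \left(- \frac{11}{2} - 25 + \frac{\left(-6\right)^{2}}{4}\right) - 489 = \left(- \frac{11}{2} - 25 + \frac{1}{4} \cdot 36\right) - 489 = \left(- \frac{11}{2} - 25 + 9\right) - 489 = - \frac{43}{2} - 489 = - \frac{1021}{2}$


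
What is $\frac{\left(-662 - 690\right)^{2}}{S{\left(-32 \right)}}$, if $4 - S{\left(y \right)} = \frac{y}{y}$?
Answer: $\frac{1827904}{3} \approx 6.093 \cdot 10^{5}$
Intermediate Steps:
$S{\left(y \right)} = 3$ ($S{\left(y \right)} = 4 - \frac{y}{y} = 4 - 1 = 3$)
$\frac{\left(-662 - 690\right)^{2}}{S{\left(-32 \right)}} = \frac{\left(-662 - 690\right)^{2}}{3} = \left(-1352\right)^{2} \cdot \frac{1}{3} = 1827904 \cdot \frac{1}{3} = \frac{1827904}{3}$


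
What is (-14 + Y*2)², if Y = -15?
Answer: 1936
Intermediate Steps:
(-14 + Y*2)² = (-14 - 15*2)² = (-14 - 30)² = (-44)² = 1936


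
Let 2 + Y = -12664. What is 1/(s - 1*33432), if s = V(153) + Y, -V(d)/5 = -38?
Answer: -1/45908 ≈ -2.1783e-5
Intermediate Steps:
Y = -12666 (Y = -2 - 12664 = -12666)
V(d) = 190 (V(d) = -5*(-38) = 190)
s = -12476 (s = 190 - 12666 = -12476)
1/(s - 1*33432) = 1/(-12476 - 1*33432) = 1/(-12476 - 33432) = 1/(-45908) = -1/45908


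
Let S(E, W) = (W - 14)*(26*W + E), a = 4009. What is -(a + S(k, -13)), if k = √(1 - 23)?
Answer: -13135 + 27*I*√22 ≈ -13135.0 + 126.64*I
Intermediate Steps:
k = I*√22 (k = √(-22) = I*√22 ≈ 4.6904*I)
S(E, W) = (-14 + W)*(E + 26*W)
-(a + S(k, -13)) = -(4009 + (-364*(-13) - 14*I*√22 + 26*(-13)² + (I*√22)*(-13))) = -(4009 + (4732 - 14*I*√22 + 26*169 - 13*I*√22)) = -(4009 + (4732 - 14*I*√22 + 4394 - 13*I*√22)) = -(4009 + (9126 - 27*I*√22)) = -(13135 - 27*I*√22) = -13135 + 27*I*√22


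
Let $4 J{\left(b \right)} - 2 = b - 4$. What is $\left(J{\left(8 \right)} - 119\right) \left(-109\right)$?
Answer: $\frac{25615}{2} \approx 12808.0$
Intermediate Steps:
$J{\left(b \right)} = - \frac{1}{2} + \frac{b}{4}$ ($J{\left(b \right)} = \frac{1}{2} + \frac{b - 4}{4} = \frac{1}{2} + \frac{-4 + b}{4} = \frac{1}{2} + \left(-1 + \frac{b}{4}\right) = - \frac{1}{2} + \frac{b}{4}$)
$\left(J{\left(8 \right)} - 119\right) \left(-109\right) = \left(\left(- \frac{1}{2} + \frac{1}{4} \cdot 8\right) - 119\right) \left(-109\right) = \left(\left(- \frac{1}{2} + 2\right) - 119\right) \left(-109\right) = \left(\frac{3}{2} - 119\right) \left(-109\right) = \left(- \frac{235}{2}\right) \left(-109\right) = \frac{25615}{2}$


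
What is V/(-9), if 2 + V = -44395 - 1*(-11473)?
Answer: 32924/9 ≈ 3658.2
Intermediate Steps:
V = -32924 (V = -2 + (-44395 - 1*(-11473)) = -2 + (-44395 + 11473) = -2 - 32922 = -32924)
V/(-9) = -32924/(-9) = -⅑*(-32924) = 32924/9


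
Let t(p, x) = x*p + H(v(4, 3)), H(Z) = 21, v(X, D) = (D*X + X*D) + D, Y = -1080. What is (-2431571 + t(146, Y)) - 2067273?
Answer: -4656503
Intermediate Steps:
v(X, D) = D + 2*D*X (v(X, D) = (D*X + D*X) + D = 2*D*X + D = D + 2*D*X)
t(p, x) = 21 + p*x (t(p, x) = x*p + 21 = p*x + 21 = 21 + p*x)
(-2431571 + t(146, Y)) - 2067273 = (-2431571 + (21 + 146*(-1080))) - 2067273 = (-2431571 + (21 - 157680)) - 2067273 = (-2431571 - 157659) - 2067273 = -2589230 - 2067273 = -4656503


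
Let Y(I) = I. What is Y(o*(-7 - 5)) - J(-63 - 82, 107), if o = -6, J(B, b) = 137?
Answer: -65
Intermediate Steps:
Y(o*(-7 - 5)) - J(-63 - 82, 107) = -6*(-7 - 5) - 1*137 = -6*(-12) - 137 = 72 - 137 = -65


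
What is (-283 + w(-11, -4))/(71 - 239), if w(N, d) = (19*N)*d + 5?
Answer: -93/28 ≈ -3.3214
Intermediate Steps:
w(N, d) = 5 + 19*N*d (w(N, d) = 19*N*d + 5 = 5 + 19*N*d)
(-283 + w(-11, -4))/(71 - 239) = (-283 + (5 + 19*(-11)*(-4)))/(71 - 239) = (-283 + (5 + 836))/(-168) = (-283 + 841)*(-1/168) = 558*(-1/168) = -93/28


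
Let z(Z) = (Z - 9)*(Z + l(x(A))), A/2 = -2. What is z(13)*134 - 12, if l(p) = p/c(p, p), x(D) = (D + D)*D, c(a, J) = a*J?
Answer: 27891/4 ≈ 6972.8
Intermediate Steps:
A = -4 (A = 2*(-2) = -4)
c(a, J) = J*a
x(D) = 2*D² (x(D) = (2*D)*D = 2*D²)
l(p) = 1/p (l(p) = p/((p*p)) = p/(p²) = p/p² = 1/p)
z(Z) = (-9 + Z)*(1/32 + Z) (z(Z) = (Z - 9)*(Z + 1/(2*(-4)²)) = (-9 + Z)*(Z + 1/(2*16)) = (-9 + Z)*(Z + 1/32) = (-9 + Z)*(1/32 + Z))
z(13)*134 - 12 = (-9/32 + 13² - 287/32*13)*134 - 12 = (-9/32 + 169 - 3731/32)*134 - 12 = (417/8)*134 - 12 = 27939/4 - 12 = 27891/4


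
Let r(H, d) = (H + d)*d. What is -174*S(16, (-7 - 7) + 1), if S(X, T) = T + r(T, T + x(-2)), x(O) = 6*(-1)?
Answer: -103530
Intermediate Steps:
x(O) = -6
r(H, d) = d*(H + d)
S(X, T) = T + (-6 + T)*(-6 + 2*T) (S(X, T) = T + (T - 6)*(T + (T - 6)) = T + (-6 + T)*(T + (-6 + T)) = T + (-6 + T)*(-6 + 2*T))
-174*S(16, (-7 - 7) + 1) = -174*(((-7 - 7) + 1) + 2*(-6 + ((-7 - 7) + 1))*(-3 + ((-7 - 7) + 1))) = -174*((-14 + 1) + 2*(-6 + (-14 + 1))*(-3 + (-14 + 1))) = -174*(-13 + 2*(-6 - 13)*(-3 - 13)) = -174*(-13 + 2*(-19)*(-16)) = -174*(-13 + 608) = -174*595 = -103530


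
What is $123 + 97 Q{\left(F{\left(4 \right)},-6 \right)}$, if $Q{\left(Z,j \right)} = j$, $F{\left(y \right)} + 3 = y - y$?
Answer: $-459$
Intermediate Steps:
$F{\left(y \right)} = -3$ ($F{\left(y \right)} = -3 + \left(y - y\right) = -3 + 0 = -3$)
$123 + 97 Q{\left(F{\left(4 \right)},-6 \right)} = 123 + 97 \left(-6\right) = 123 - 582 = -459$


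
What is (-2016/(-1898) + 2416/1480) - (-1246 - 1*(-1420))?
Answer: -30075232/175565 ≈ -171.31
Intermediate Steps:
(-2016/(-1898) + 2416/1480) - (-1246 - 1*(-1420)) = (-2016*(-1/1898) + 2416*(1/1480)) - (-1246 + 1420) = (1008/949 + 302/185) - 1*174 = 473078/175565 - 174 = -30075232/175565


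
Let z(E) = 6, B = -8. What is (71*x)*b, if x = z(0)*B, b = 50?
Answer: -170400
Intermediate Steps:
x = -48 (x = 6*(-8) = -48)
(71*x)*b = (71*(-48))*50 = -3408*50 = -170400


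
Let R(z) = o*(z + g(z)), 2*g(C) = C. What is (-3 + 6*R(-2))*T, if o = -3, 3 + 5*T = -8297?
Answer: -84660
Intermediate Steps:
T = -1660 (T = -⅗ + (⅕)*(-8297) = -⅗ - 8297/5 = -1660)
g(C) = C/2
R(z) = -9*z/2 (R(z) = -3*(z + z/2) = -9*z/2)
(-3 + 6*R(-2))*T = (-3 + 6*(-9/2*(-2)))*(-1660) = (-3 + 6*9)*(-1660) = (-3 + 54)*(-1660) = 51*(-1660) = -84660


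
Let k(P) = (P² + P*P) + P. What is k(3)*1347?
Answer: 28287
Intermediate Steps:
k(P) = P + 2*P² (k(P) = (P² + P²) + P = 2*P² + P = P + 2*P²)
k(3)*1347 = (3*(1 + 2*3))*1347 = (3*(1 + 6))*1347 = (3*7)*1347 = 21*1347 = 28287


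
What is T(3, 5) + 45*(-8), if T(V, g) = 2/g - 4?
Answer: -1818/5 ≈ -363.60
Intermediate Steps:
T(V, g) = -4 + 2/g
T(3, 5) + 45*(-8) = (-4 + 2/5) + 45*(-8) = (-4 + 2*(1/5)) - 360 = (-4 + 2/5) - 360 = -18/5 - 360 = -1818/5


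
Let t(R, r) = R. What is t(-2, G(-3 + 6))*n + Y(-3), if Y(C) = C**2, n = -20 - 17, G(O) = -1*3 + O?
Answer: 83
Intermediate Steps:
G(O) = -3 + O
n = -37
t(-2, G(-3 + 6))*n + Y(-3) = -2*(-37) + (-3)**2 = 74 + 9 = 83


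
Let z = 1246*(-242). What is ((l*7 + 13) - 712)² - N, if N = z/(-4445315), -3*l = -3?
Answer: 304100145804/635045 ≈ 4.7886e+5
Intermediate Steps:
l = 1 (l = -⅓*(-3) = 1)
z = -301532
N = 43076/635045 (N = -301532/(-4445315) = -301532*(-1/4445315) = 43076/635045 ≈ 0.067831)
((l*7 + 13) - 712)² - N = ((1*7 + 13) - 712)² - 1*43076/635045 = ((7 + 13) - 712)² - 43076/635045 = (20 - 712)² - 43076/635045 = (-692)² - 43076/635045 = 478864 - 43076/635045 = 304100145804/635045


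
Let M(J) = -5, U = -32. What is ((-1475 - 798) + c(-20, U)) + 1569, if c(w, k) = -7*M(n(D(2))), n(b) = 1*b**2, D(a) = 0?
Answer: -669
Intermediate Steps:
n(b) = b**2
c(w, k) = 35 (c(w, k) = -7*(-5) = 35)
((-1475 - 798) + c(-20, U)) + 1569 = ((-1475 - 798) + 35) + 1569 = (-2273 + 35) + 1569 = -2238 + 1569 = -669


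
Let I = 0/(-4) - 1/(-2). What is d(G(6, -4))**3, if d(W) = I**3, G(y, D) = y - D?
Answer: 1/512 ≈ 0.0019531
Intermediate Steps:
I = 1/2 (I = 0*(-1/4) - 1*(-1/2) = 0 + 1/2 = 1/2 ≈ 0.50000)
d(W) = 1/8 (d(W) = (1/2)**3 = 1/8)
d(G(6, -4))**3 = (1/8)**3 = 1/512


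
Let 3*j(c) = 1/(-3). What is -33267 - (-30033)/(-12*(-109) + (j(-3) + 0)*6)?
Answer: -130383075/3922 ≈ -33244.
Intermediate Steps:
j(c) = -1/9 (j(c) = (1/3)/(-3) = (1/3)*(-1/3) = -1/9)
-33267 - (-30033)/(-12*(-109) + (j(-3) + 0)*6) = -33267 - (-30033)/(-12*(-109) + (-1/9 + 0)*6) = -33267 - (-30033)/(1308 - 1/9*6) = -33267 - (-30033)/(1308 - 2/3) = -33267 - (-30033)/3922/3 = -33267 - (-30033)*3/3922 = -33267 - 1*(-90099/3922) = -33267 + 90099/3922 = -130383075/3922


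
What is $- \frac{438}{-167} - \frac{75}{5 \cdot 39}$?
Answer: $\frac{4859}{2171} \approx 2.2381$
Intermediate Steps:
$- \frac{438}{-167} - \frac{75}{5 \cdot 39} = \left(-438\right) \left(- \frac{1}{167}\right) - \frac{75}{195} = \frac{438}{167} - \frac{5}{13} = \frac{4859}{2171}$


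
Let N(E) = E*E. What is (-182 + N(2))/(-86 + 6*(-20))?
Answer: 89/103 ≈ 0.86408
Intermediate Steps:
N(E) = E²
(-182 + N(2))/(-86 + 6*(-20)) = (-182 + 2²)/(-86 + 6*(-20)) = (-182 + 4)/(-86 - 120) = -178/(-206) = -178*(-1/206) = 89/103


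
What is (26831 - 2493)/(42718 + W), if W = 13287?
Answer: 24338/56005 ≈ 0.43457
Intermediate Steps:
(26831 - 2493)/(42718 + W) = (26831 - 2493)/(42718 + 13287) = 24338/56005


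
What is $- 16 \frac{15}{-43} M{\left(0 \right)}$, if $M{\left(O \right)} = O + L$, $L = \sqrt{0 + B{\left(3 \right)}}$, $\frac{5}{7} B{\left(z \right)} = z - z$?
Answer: $0$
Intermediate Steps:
$B{\left(z \right)} = 0$ ($B{\left(z \right)} = \frac{7 \left(z - z\right)}{5} = \frac{7}{5} \cdot 0 = 0$)
$L = 0$ ($L = \sqrt{0 + 0} = \sqrt{0} = 0$)
$M{\left(O \right)} = O$ ($M{\left(O \right)} = O + 0 = O$)
$- 16 \frac{15}{-43} M{\left(0 \right)} = - 16 \frac{15}{-43} \cdot 0 = - 16 \cdot 15 \left(- \frac{1}{43}\right) 0 = \left(-16\right) \left(- \frac{15}{43}\right) 0 = \frac{240}{43} \cdot 0 = 0$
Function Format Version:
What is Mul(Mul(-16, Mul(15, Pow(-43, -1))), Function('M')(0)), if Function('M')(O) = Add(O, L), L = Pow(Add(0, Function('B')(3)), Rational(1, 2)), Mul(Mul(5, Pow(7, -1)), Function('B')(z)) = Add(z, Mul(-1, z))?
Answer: 0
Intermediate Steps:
Function('B')(z) = 0 (Function('B')(z) = Mul(Rational(7, 5), Add(z, Mul(-1, z))) = Mul(Rational(7, 5), 0) = 0)
L = 0 (L = Pow(Add(0, 0), Rational(1, 2)) = Pow(0, Rational(1, 2)) = 0)
Function('M')(O) = O (Function('M')(O) = Add(O, 0) = O)
Mul(Mul(-16, Mul(15, Pow(-43, -1))), Function('M')(0)) = Mul(Mul(-16, Mul(15, Pow(-43, -1))), 0) = Mul(Mul(-16, Mul(15, Rational(-1, 43))), 0) = Mul(Mul(-16, Rational(-15, 43)), 0) = Mul(Rational(240, 43), 0) = 0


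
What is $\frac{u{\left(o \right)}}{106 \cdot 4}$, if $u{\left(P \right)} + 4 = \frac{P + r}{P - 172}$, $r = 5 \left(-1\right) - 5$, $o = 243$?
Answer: $- \frac{51}{30104} \approx -0.0016941$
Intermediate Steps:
$r = -10$ ($r = -5 - 5 = -10$)
$u{\left(P \right)} = -4 + \frac{-10 + P}{-172 + P}$ ($u{\left(P \right)} = -4 + \frac{P - 10}{P - 172} = -4 + \frac{-10 + P}{-172 + P}$)
$\frac{u{\left(o \right)}}{106 \cdot 4} = \frac{3 \frac{1}{-172 + 243} \left(226 - 243\right)}{106 \cdot 4} = \frac{3 \cdot \frac{1}{71} \left(226 - 243\right)}{424} = 3 \cdot \frac{1}{71} \left(-17\right) \frac{1}{424} = \left(- \frac{51}{71}\right) \frac{1}{424} = - \frac{51}{30104}$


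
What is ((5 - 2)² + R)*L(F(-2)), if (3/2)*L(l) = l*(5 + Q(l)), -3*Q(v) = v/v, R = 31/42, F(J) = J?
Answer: -1636/27 ≈ -60.593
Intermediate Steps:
R = 31/42 (R = 31*(1/42) = 31/42 ≈ 0.73810)
Q(v) = -⅓ (Q(v) = -v/(3*v) = -⅓*1 = -⅓)
L(l) = 28*l/9 (L(l) = 2*(l*(5 - ⅓))/3 = 2*(l*(14/3))/3 = 2*(14*l/3)/3 = 28*l/9)
((5 - 2)² + R)*L(F(-2)) = ((5 - 2)² + 31/42)*((28/9)*(-2)) = (3² + 31/42)*(-56/9) = (9 + 31/42)*(-56/9) = (409/42)*(-56/9) = -1636/27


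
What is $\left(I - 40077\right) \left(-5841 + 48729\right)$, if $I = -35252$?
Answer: $-3230710152$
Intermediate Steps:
$\left(I - 40077\right) \left(-5841 + 48729\right) = \left(-35252 - 40077\right) \left(-5841 + 48729\right) = \left(-75329\right) 42888 = -3230710152$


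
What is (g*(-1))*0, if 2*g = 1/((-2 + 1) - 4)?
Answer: 0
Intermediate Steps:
g = -⅒ (g = 1/(2*((-2 + 1) - 4)) = 1/(2*(-1 - 4)) = (½)/(-5) = (½)*(-⅕) = -⅒ ≈ -0.10000)
(g*(-1))*0 = -⅒*(-1)*0 = (⅒)*0 = 0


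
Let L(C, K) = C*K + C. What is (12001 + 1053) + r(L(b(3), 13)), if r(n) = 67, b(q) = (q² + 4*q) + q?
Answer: 13121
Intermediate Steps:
b(q) = q² + 5*q
L(C, K) = C + C*K
(12001 + 1053) + r(L(b(3), 13)) = (12001 + 1053) + 67 = 13054 + 67 = 13121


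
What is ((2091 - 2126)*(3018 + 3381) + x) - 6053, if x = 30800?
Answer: -199218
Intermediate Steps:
((2091 - 2126)*(3018 + 3381) + x) - 6053 = ((2091 - 2126)*(3018 + 3381) + 30800) - 6053 = (-35*6399 + 30800) - 6053 = (-223965 + 30800) - 6053 = -193165 - 6053 = -199218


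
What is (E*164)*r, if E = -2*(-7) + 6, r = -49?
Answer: -160720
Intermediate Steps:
E = 20 (E = 14 + 6 = 20)
(E*164)*r = (20*164)*(-49) = 3280*(-49) = -160720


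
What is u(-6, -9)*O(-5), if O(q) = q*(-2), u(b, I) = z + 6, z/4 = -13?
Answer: -460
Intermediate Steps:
z = -52 (z = 4*(-13) = -52)
u(b, I) = -46 (u(b, I) = -52 + 6 = -46)
O(q) = -2*q
u(-6, -9)*O(-5) = -(-92)*(-5) = -46*10 = -460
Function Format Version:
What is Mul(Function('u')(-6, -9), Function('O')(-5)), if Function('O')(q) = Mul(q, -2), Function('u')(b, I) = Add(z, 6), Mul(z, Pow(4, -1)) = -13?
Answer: -460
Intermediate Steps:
z = -52 (z = Mul(4, -13) = -52)
Function('u')(b, I) = -46 (Function('u')(b, I) = Add(-52, 6) = -46)
Function('O')(q) = Mul(-2, q)
Mul(Function('u')(-6, -9), Function('O')(-5)) = Mul(-46, Mul(-2, -5)) = Mul(-46, 10) = -460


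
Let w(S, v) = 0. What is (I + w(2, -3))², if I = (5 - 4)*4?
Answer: 16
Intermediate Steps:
I = 4 (I = 1*4 = 4)
(I + w(2, -3))² = (4 + 0)² = 4² = 16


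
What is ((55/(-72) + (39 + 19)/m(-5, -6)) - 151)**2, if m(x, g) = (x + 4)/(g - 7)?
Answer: 1880176321/5184 ≈ 3.6269e+5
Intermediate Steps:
m(x, g) = (4 + x)/(-7 + g)
((55/(-72) + (39 + 19)/m(-5, -6)) - 151)**2 = ((55/(-72) + (39 + 19)/(((4 - 5)/(-7 - 6)))) - 151)**2 = ((55*(-1/72) + 58/((-1/(-13)))) - 151)**2 = ((-55/72 + 58/((-1/13*(-1)))) - 151)**2 = ((-55/72 + 58/(1/13)) - 151)**2 = ((-55/72 + 58*13) - 151)**2 = ((-55/72 + 754) - 151)**2 = (54233/72 - 151)**2 = (43361/72)**2 = 1880176321/5184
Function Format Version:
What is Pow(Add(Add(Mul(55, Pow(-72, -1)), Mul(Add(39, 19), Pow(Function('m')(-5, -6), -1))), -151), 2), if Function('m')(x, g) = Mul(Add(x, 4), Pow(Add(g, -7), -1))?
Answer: Rational(1880176321, 5184) ≈ 3.6269e+5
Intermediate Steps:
Function('m')(x, g) = Mul(Pow(Add(-7, g), -1), Add(4, x)) (Function('m')(x, g) = Mul(Add(4, x), Pow(Add(-7, g), -1)) = Mul(Pow(Add(-7, g), -1), Add(4, x)))
Pow(Add(Add(Mul(55, Pow(-72, -1)), Mul(Add(39, 19), Pow(Function('m')(-5, -6), -1))), -151), 2) = Pow(Add(Add(Mul(55, Pow(-72, -1)), Mul(Add(39, 19), Pow(Mul(Pow(Add(-7, -6), -1), Add(4, -5)), -1))), -151), 2) = Pow(Add(Add(Mul(55, Rational(-1, 72)), Mul(58, Pow(Mul(Pow(-13, -1), -1), -1))), -151), 2) = Pow(Add(Add(Rational(-55, 72), Mul(58, Pow(Mul(Rational(-1, 13), -1), -1))), -151), 2) = Pow(Add(Add(Rational(-55, 72), Mul(58, Pow(Rational(1, 13), -1))), -151), 2) = Pow(Add(Add(Rational(-55, 72), Mul(58, 13)), -151), 2) = Pow(Add(Add(Rational(-55, 72), 754), -151), 2) = Pow(Add(Rational(54233, 72), -151), 2) = Pow(Rational(43361, 72), 2) = Rational(1880176321, 5184)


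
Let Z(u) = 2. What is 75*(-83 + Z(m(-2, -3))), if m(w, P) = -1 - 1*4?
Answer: -6075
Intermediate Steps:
m(w, P) = -5 (m(w, P) = -1 - 4 = -5)
75*(-83 + Z(m(-2, -3))) = 75*(-83 + 2) = 75*(-81) = -6075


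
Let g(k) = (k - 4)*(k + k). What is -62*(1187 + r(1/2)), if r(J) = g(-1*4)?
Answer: -77562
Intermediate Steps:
g(k) = 2*k*(-4 + k) (g(k) = (-4 + k)*(2*k) = 2*k*(-4 + k))
r(J) = 64 (r(J) = 2*(-1*4)*(-4 - 1*4) = 2*(-4)*(-4 - 4) = 2*(-4)*(-8) = 64)
-62*(1187 + r(1/2)) = -62*(1187 + 64) = -62*1251 = -77562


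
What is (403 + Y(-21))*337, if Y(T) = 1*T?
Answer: 128734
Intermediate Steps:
Y(T) = T
(403 + Y(-21))*337 = (403 - 21)*337 = 382*337 = 128734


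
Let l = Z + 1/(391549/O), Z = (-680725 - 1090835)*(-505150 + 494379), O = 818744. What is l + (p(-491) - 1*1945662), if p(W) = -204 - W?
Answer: 7470569868888109/391549 ≈ 1.9080e+10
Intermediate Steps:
Z = 19081472760 (Z = -1771560*(-10771) = 19081472760)
l = 7471331578523984/391549 (l = 19081472760 + 1/(391549/818744) = 19081472760 + 818744/391549 = 7471331578523984/391549 ≈ 1.9081e+10)
l + (p(-491) - 1*1945662) = 7471331578523984/391549 + ((-204 - 1*(-491)) - 1*1945662) = 7471331578523984/391549 + ((-204 + 491) - 1945662) = 7471331578523984/391549 + (287 - 1945662) = 7471331578523984/391549 - 1945375 = 7470569868888109/391549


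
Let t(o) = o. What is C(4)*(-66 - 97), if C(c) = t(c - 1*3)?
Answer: -163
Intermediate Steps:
C(c) = -3 + c (C(c) = c - 1*3 = c - 3 = -3 + c)
C(4)*(-66 - 97) = (-3 + 4)*(-66 - 97) = 1*(-163) = -163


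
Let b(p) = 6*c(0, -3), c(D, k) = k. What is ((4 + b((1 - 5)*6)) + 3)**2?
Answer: 121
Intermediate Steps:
b(p) = -18 (b(p) = 6*(-3) = -18)
((4 + b((1 - 5)*6)) + 3)**2 = ((4 - 18) + 3)**2 = (-14 + 3)**2 = (-11)**2 = 121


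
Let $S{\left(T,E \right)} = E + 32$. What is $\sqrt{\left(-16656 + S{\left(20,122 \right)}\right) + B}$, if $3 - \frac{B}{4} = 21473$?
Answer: $i \sqrt{102382} \approx 319.97 i$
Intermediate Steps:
$S{\left(T,E \right)} = 32 + E$
$B = -85880$ ($B = 12 - 85892 = -85880$)
$\sqrt{\left(-16656 + S{\left(20,122 \right)}\right) + B} = \sqrt{\left(-16656 + \left(32 + 122\right)\right) - 85880} = \sqrt{\left(-16656 + 154\right) - 85880} = \sqrt{-16502 - 85880} = \sqrt{-102382} = i \sqrt{102382}$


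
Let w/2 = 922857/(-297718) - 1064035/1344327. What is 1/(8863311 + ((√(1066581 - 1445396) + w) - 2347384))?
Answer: 260937038037542858993346734706/1700244675866473001485667478920726299 - 40046082421995281989449*I*√378815/1700244675866473001485667478920726299 ≈ 1.5347e-7 - 1.4496e-11*I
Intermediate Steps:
w = -1557403954369/200115172893 (w = 2*(922857/(-297718) - 1064035/1344327) = 2*(922857*(-1/297718) - 1064035*1/1344327) = 2*(-922857/297718 - 1064035/1344327) = 2*(-1557403954369/400230345786) = -1557403954369/200115172893 ≈ -7.7825)
1/(8863311 + ((√(1066581 - 1445396) + w) - 2347384)) = 1/(8863311 + ((√(1066581 - 1445396) - 1557403954369/200115172893) - 2347384)) = 1/(8863311 + ((√(-378815) - 1557403954369/200115172893) - 2347384)) = 1/(8863311 + ((I*√378815 - 1557403954369/200115172893) - 2347384)) = 1/(8863311 + ((-1557403954369/200115172893 + I*√378815) - 2347384)) = 1/(8863311 + (-469748712410216281/200115172893 + I*√378815)) = 1/(1303934300759212442/200115172893 + I*√378815)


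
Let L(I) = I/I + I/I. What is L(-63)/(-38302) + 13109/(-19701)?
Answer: -2074960/3118131 ≈ -0.66545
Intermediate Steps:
L(I) = 2 (L(I) = 1 + 1 = 2)
L(-63)/(-38302) + 13109/(-19701) = 2/(-38302) + 13109/(-19701) = 2*(-1/38302) + 13109*(-1/19701) = -1/19151 - 13109/19701 = -2074960/3118131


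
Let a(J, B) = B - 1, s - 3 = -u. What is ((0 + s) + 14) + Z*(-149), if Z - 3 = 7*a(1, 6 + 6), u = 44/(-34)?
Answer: -202329/17 ≈ -11902.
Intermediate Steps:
u = -22/17 (u = 44*(-1/34) = -22/17 ≈ -1.2941)
s = 73/17 (s = 3 - 1*(-22/17) = 3 + 22/17 = 73/17 ≈ 4.2941)
a(J, B) = -1 + B
Z = 80 (Z = 3 + 7*(-1 + (6 + 6)) = 3 + 7*(-1 + 12) = 3 + 7*11 = 3 + 77 = 80)
((0 + s) + 14) + Z*(-149) = ((0 + 73/17) + 14) + 80*(-149) = (73/17 + 14) - 11920 = 311/17 - 11920 = -202329/17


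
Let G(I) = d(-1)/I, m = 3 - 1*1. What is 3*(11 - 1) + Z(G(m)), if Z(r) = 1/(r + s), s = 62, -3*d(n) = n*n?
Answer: 11136/371 ≈ 30.016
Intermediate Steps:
d(n) = -n**2/3 (d(n) = -n*n/3 = -n**2/3)
m = 2 (m = 3 - 1 = 2)
G(I) = -1/(3*I) (G(I) = (-1/3*(-1)**2)/I = (-1/3*1)/I = -1/(3*I))
Z(r) = 1/(62 + r) (Z(r) = 1/(r + 62) = 1/(62 + r))
3*(11 - 1) + Z(G(m)) = 3*(11 - 1) + 1/(62 - 1/3/2) = 3*10 + 1/(62 - 1/3*1/2) = 30 + 1/(62 - 1/6) = 30 + 1/(371/6) = 30 + 6/371 = 11136/371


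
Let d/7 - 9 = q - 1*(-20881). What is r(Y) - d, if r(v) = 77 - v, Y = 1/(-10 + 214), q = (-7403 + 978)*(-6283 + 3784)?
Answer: -22957890313/204 ≈ -1.1254e+8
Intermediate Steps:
q = 16056075 (q = -6425*(-2499) = 16056075)
d = 112538755 (d = 63 + 7*(16056075 - 1*(-20881)) = 63 + 7*(16056075 + 20881) = 63 + 7*16076956 = 63 + 112538692 = 112538755)
Y = 1/204 ≈ 0.0049020
r(Y) - d = (77 - 1*1/204) - 1*112538755 = (77 - 1/204) - 112538755 = 15707/204 - 112538755 = -22957890313/204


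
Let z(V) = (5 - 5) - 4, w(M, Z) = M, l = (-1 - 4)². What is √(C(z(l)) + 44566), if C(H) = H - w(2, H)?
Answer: 4*√2785 ≈ 211.09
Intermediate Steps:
l = 25 (l = (-5)² = 25)
z(V) = -4 (z(V) = 0 - 4 = -4)
C(H) = -2 + H (C(H) = H - 1*2 = H - 2 = -2 + H)
√(C(z(l)) + 44566) = √((-2 - 4) + 44566) = √(-6 + 44566) = √44560 = 4*√2785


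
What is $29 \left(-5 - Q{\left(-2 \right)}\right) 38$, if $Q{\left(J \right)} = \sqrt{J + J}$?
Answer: $-5510 - 2204 i \approx -5510.0 - 2204.0 i$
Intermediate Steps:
$Q{\left(J \right)} = \sqrt{2} \sqrt{J}$ ($Q{\left(J \right)} = \sqrt{2 J} = \sqrt{2} \sqrt{J}$)
$29 \left(-5 - Q{\left(-2 \right)}\right) 38 = 29 \left(-5 - \sqrt{2} \sqrt{-2}\right) 38 = 29 \left(-5 - \sqrt{2} i \sqrt{2}\right) 38 = 29 \left(-5 - 2 i\right) 38 = \left(-145 - 58 i\right) 38 = -5510 - 2204 i$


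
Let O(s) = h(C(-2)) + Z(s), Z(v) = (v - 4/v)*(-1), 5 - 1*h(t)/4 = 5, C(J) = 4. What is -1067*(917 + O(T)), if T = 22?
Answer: -955159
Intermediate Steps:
h(t) = 0 (h(t) = 20 - 4*5 = 20 - 20 = 0)
Z(v) = -v + 4/v
O(s) = -s + 4/s (O(s) = 0 + (-s + 4/s) = -s + 4/s)
-1067*(917 + O(T)) = -1067*(917 + (-1*22 + 4/22)) = -1067*(917 + (-22 + 4*(1/22))) = -1067*(917 + (-22 + 2/11)) = -1067*(917 - 240/11) = -1067*9847/11 = -955159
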